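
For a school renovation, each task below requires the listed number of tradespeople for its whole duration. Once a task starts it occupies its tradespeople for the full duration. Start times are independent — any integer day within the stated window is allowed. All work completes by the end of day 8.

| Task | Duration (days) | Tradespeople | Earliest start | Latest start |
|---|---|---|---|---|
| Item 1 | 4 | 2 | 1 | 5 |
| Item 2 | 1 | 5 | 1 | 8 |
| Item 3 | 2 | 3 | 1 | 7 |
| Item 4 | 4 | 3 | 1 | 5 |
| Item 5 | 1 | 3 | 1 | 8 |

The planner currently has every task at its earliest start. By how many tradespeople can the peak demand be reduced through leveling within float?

11

Early-start peak: d1:16  d2:8  d3:5  d4:5  d5:0  d6:0  d7:0  d8:0 ⇒ 16.
Leveled (Item 1@1, Item 2@5, Item 3@6, Item 4@1, Item 5@8): d1:5  d2:5  d3:5  d4:5  d5:5  d6:3  d7:3  d8:3 ⇒ 5.
Reduction 16 − 5 = 11.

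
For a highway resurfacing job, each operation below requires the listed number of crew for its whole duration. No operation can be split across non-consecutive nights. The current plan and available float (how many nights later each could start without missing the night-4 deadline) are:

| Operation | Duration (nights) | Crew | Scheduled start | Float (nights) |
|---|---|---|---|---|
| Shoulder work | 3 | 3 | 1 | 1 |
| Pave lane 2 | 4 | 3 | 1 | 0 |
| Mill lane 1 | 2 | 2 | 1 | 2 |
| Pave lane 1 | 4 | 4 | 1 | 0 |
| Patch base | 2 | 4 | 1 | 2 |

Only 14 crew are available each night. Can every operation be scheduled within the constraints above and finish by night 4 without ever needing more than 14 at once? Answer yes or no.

yes

Schedule Shoulder work@1, Pave lane 2@1, Mill lane 1@1, Pave lane 1@1, Patch base@3: n1:12  n2:12  n3:14  n4:11 — peak 14 ≤ 14.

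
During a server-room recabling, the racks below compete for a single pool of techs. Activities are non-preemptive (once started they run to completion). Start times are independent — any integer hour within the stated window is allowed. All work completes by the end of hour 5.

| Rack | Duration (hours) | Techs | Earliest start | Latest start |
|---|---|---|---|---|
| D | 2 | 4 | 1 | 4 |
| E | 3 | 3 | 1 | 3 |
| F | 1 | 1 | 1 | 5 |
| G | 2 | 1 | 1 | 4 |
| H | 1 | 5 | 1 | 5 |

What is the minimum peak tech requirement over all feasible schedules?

7

Early-start (D@1, E@1, F@1, G@1, H@1) gives peak 14: h1:14  h2:8  h3:3  h4:0  h5:0.
Shift F→3, G→3, H→4.
Schedule D@1, E@1, F@3, G@3, H@4: h1:7  h2:7  h3:5  h4:6  h5:0 — peak 7.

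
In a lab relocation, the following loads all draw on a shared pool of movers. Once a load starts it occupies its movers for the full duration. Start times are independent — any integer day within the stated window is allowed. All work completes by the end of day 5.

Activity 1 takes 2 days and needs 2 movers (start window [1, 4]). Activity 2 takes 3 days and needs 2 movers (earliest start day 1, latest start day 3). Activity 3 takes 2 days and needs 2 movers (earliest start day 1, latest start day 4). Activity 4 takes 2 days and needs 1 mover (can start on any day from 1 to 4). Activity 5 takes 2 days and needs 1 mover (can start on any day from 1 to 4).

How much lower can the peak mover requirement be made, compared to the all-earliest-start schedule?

Early-start peak: d1:8  d2:8  d3:2  d4:0  d5:0 ⇒ 8.
Leveled (Activity 1@1, Activity 2@1, Activity 3@3, Activity 4@4, Activity 5@4): d1:4  d2:4  d3:4  d4:4  d5:2 ⇒ 4.
Reduction 8 − 4 = 4.

4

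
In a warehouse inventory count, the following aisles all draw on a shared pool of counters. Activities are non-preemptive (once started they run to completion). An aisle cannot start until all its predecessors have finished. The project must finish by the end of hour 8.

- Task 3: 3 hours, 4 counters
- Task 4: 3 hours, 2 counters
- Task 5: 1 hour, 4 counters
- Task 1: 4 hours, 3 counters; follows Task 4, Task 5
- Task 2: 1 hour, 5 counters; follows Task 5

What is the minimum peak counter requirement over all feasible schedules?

Early-start (Task 3@1, Task 4@1, Task 5@1, Task 1@4, Task 2@2) gives peak 11: h1:10  h2:11  h3:6  h4:3  h5:3  h6:3  h7:3  h8:0.
Shift Task 3→2, Task 2→8.
Schedule Task 3@2, Task 4@1, Task 5@1, Task 1@4, Task 2@8: h1:6  h2:6  h3:6  h4:7  h5:3  h6:3  h7:3  h8:5 — peak 7.

7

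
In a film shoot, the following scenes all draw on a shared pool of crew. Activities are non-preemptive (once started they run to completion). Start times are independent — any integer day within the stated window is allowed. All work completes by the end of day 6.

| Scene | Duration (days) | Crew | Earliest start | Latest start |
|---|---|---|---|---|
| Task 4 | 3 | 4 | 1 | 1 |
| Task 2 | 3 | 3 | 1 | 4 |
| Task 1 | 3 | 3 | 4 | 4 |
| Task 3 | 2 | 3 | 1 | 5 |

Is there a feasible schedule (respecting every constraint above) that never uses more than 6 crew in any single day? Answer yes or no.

no

The minimum achievable peak is 7; 6 < 7, so no feasible schedule stays within the cap.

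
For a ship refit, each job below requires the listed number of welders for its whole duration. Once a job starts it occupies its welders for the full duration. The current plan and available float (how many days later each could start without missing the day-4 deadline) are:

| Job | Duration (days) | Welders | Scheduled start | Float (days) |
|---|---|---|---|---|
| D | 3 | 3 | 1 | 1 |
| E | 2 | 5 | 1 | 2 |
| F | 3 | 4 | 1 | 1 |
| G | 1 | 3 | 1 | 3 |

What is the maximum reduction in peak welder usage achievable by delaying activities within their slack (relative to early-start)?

Early-start peak: d1:15  d2:12  d3:7  d4:0 ⇒ 15.
Leveled (D@1, E@1, F@1, G@3): d1:12  d2:12  d3:10  d4:0 ⇒ 12.
Reduction 15 − 12 = 3.

3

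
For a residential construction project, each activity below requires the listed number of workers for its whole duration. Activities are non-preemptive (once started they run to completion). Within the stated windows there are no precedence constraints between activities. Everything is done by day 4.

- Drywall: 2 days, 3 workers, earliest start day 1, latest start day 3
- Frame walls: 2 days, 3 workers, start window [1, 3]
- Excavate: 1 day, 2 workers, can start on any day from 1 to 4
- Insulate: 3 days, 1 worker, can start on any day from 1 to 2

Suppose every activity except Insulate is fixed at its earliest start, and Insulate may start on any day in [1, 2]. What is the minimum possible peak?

8

Insulate@1: d1:9  d2:7  d3:1  d4:0 → peak 9
Insulate@2: d1:8  d2:7  d3:1  d4:1 → peak 8
Best is Insulate@2, peak 8.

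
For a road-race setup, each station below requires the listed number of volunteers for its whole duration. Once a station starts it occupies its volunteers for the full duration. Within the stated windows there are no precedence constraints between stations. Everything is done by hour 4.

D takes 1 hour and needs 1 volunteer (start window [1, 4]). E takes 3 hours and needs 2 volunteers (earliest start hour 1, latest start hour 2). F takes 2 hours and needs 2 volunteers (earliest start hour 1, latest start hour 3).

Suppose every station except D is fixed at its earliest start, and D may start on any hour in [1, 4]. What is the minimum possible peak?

4

D@1: h1:5  h2:4  h3:2  h4:0 → peak 5
D@2: h1:4  h2:5  h3:2  h4:0 → peak 5
D@3: h1:4  h2:4  h3:3  h4:0 → peak 4
D@4: h1:4  h2:4  h3:2  h4:1 → peak 4
Best is D@3, peak 4.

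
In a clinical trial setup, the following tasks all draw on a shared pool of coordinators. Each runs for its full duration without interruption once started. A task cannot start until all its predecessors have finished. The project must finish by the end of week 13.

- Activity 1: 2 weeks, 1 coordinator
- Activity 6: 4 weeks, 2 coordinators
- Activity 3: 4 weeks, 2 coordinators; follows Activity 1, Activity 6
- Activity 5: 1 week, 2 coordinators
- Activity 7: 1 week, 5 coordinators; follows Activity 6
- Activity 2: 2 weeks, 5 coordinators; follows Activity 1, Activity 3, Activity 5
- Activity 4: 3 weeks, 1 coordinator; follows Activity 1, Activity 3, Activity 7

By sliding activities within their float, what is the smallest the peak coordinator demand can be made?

Early-start (Activity 1@1, Activity 6@1, Activity 3@5, Activity 5@1, Activity 7@5, Activity 2@9, Activity 4@9) gives peak 7: w1:5  w2:3  w3:2  w4:2  w5:7  w6:2  w7:2  w8:2  w9:6  w10:6  w11:1  w12:0  w13:0.
Shift Activity 7→9, Activity 2→10, Activity 4→10.
Schedule Activity 1@1, Activity 6@1, Activity 3@5, Activity 5@1, Activity 7@9, Activity 2@10, Activity 4@10: w1:5  w2:3  w3:2  w4:2  w5:2  w6:2  w7:2  w8:2  w9:5  w10:6  w11:6  w12:1  w13:0 — peak 6.

6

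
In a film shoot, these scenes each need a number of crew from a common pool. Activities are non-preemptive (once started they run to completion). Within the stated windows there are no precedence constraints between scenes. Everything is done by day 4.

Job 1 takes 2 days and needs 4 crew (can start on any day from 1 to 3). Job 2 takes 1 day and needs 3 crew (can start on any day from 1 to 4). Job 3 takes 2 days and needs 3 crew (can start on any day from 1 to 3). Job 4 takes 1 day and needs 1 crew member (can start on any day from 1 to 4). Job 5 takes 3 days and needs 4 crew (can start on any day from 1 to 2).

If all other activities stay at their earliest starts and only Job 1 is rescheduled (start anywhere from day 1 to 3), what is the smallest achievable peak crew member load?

11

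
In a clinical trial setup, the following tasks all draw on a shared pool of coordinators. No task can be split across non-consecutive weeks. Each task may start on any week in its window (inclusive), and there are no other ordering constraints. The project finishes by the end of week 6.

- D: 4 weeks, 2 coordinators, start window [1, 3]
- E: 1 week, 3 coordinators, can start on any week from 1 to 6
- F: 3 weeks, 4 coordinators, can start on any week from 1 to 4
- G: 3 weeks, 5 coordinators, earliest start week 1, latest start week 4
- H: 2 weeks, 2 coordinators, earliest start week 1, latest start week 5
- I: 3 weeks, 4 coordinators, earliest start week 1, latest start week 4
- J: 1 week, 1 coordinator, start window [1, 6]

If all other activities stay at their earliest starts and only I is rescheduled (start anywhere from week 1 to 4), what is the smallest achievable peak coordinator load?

I@1: w1:21  w2:17  w3:15  w4:2  w5:0  w6:0 → peak 21
I@2: w1:17  w2:17  w3:15  w4:6  w5:0  w6:0 → peak 17
I@3: w1:17  w2:13  w3:15  w4:6  w5:4  w6:0 → peak 17
I@4: w1:17  w2:13  w3:11  w4:6  w5:4  w6:4 → peak 17
Best is I@2, peak 17.

17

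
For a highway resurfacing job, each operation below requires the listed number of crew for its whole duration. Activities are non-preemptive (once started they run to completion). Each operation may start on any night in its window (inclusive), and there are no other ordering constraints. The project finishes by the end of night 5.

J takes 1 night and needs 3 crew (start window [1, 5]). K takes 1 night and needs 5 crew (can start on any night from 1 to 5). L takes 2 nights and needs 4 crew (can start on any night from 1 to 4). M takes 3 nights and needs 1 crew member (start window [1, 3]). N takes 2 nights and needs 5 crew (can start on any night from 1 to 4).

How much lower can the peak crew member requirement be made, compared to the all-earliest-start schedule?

11

Early-start peak: n1:18  n2:10  n3:1  n4:0  n5:0 ⇒ 18.
Leveled (J@1, K@3, L@1, M@2, N@4): n1:7  n2:5  n3:6  n4:6  n5:5 ⇒ 7.
Reduction 18 − 7 = 11.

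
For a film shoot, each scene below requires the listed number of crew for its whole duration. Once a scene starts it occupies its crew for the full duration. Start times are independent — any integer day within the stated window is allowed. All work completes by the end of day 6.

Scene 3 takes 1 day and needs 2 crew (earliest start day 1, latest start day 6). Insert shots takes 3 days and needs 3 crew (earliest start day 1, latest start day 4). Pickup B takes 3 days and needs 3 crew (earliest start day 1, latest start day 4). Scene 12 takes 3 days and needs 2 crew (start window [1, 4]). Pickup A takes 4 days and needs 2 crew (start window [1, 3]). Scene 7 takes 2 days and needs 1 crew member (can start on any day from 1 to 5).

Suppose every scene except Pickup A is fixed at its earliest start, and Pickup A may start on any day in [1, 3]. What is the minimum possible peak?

11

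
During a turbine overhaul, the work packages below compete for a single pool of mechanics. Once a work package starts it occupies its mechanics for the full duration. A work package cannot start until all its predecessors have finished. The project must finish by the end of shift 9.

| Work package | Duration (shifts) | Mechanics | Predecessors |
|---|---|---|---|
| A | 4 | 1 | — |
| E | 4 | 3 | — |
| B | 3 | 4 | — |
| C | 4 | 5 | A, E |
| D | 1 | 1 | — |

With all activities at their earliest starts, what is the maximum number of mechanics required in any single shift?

Early-start schedule: A@1, E@1, B@1, C@5, D@1.
Load per shift: shift 1: 9, shift 2: 8, shift 3: 8, shift 4: 4, shift 5: 5, shift 6: 5, shift 7: 5, shift 8: 5, shift 9: 0.
Peak is 9.

9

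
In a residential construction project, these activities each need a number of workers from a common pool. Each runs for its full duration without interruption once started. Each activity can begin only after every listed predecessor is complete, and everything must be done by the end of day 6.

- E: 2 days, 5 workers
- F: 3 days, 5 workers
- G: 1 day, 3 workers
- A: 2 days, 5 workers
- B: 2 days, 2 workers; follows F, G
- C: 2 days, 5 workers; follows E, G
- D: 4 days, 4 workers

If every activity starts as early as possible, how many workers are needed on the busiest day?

22

Early-start schedule: E@1, F@1, G@1, A@1, B@4, C@3, D@1.
Load per day: day 1: 22, day 2: 19, day 3: 14, day 4: 11, day 5: 2, day 6: 0.
Peak is 22.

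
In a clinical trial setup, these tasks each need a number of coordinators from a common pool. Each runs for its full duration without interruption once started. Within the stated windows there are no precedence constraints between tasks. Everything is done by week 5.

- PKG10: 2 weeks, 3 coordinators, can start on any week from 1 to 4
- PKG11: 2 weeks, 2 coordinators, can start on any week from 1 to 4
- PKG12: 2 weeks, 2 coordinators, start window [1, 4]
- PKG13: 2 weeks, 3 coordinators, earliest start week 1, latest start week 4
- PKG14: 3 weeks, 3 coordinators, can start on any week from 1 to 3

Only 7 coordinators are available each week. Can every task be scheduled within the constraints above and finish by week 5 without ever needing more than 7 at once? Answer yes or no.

Schedule PKG10@1, PKG11@1, PKG12@1, PKG13@3, PKG14@3: w1:7  w2:7  w3:6  w4:6  w5:3 — peak 7 ≤ 7.

yes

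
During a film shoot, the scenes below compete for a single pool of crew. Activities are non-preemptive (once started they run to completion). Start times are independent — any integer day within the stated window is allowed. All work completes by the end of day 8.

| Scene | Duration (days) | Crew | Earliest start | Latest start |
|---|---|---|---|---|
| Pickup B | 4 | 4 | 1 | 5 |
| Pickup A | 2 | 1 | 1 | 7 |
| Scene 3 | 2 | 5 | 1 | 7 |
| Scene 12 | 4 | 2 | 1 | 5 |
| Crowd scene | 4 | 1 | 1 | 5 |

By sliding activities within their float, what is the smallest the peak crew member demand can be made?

6

Early-start (Pickup B@1, Pickup A@1, Scene 3@1, Scene 12@1, Crowd scene@1) gives peak 13: d1:13  d2:13  d3:7  d4:7  d5:0  d6:0  d7:0  d8:0.
Shift Scene 3→7, Scene 12→3, Crowd scene→5.
Schedule Pickup B@1, Pickup A@1, Scene 3@7, Scene 12@3, Crowd scene@5: d1:5  d2:5  d3:6  d4:6  d5:3  d6:3  d7:6  d8:6 — peak 6.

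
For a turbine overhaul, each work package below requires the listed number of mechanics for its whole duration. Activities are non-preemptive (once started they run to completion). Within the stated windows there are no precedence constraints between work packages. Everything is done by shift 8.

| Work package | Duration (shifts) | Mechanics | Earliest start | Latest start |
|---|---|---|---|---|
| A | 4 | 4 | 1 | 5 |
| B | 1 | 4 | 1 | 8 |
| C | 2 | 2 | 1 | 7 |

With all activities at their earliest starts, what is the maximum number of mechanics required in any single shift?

10

Early-start schedule: A@1, B@1, C@1.
Load per shift: shift 1: 10, shift 2: 6, shift 3: 4, shift 4: 4, shift 5: 0, shift 6: 0, shift 7: 0, shift 8: 0.
Peak is 10.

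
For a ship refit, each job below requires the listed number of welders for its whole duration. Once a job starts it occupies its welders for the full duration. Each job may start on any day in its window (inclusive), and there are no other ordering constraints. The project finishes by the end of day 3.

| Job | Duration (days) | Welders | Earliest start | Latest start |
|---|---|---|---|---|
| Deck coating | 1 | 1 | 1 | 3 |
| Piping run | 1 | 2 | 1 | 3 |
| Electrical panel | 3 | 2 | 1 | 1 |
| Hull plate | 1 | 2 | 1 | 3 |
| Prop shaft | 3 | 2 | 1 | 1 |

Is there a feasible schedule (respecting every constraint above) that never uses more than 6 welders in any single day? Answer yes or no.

yes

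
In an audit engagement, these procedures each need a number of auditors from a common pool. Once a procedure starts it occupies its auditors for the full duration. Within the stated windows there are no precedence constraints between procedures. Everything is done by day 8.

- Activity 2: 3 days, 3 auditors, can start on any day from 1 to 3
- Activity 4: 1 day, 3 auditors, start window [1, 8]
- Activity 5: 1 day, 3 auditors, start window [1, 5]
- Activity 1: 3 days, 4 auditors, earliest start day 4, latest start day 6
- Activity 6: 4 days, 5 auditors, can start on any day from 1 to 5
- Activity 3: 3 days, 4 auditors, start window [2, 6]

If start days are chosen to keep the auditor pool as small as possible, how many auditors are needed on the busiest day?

Early-start (Activity 2@1, Activity 4@1, Activity 5@1, Activity 1@4, Activity 6@1, Activity 3@2) gives peak 14: d1:14  d2:12  d3:12  d4:13  d5:4  d6:4  d7:0  d8:0.
Shift Activity 5→4, Activity 1→6, Activity 6→2, Activity 3→6.
Schedule Activity 2@1, Activity 4@1, Activity 5@4, Activity 1@6, Activity 6@2, Activity 3@6: d1:6  d2:8  d3:8  d4:8  d5:5  d6:8  d7:8  d8:8 — peak 8.
Total auditor-days = 59 over 8 days ⇒ peak ≥ ⌈59/8⌉ = 8, so 8 is optimal.

8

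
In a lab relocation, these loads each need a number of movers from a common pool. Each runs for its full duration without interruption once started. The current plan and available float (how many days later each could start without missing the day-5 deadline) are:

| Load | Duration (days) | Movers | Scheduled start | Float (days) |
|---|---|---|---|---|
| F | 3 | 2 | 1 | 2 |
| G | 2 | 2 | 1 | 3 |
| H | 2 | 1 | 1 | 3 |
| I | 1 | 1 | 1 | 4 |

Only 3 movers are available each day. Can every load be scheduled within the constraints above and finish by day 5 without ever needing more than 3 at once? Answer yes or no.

Schedule F@1, G@4, H@1, I@3: d1:3  d2:3  d3:3  d4:2  d5:2 — peak 3 ≤ 3.

yes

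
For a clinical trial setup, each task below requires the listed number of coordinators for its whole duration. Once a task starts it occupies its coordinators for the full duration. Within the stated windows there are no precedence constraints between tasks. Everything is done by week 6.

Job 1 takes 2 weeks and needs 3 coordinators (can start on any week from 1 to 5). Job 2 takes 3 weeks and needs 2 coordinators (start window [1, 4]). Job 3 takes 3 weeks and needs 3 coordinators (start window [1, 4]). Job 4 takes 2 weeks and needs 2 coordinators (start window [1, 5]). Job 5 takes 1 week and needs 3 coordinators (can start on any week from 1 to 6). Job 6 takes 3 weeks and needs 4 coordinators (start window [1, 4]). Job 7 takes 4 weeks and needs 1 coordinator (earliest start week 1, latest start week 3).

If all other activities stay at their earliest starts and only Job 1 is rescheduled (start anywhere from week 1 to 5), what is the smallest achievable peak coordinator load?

15

Job 1@1: w1:18  w2:15  w3:10  w4:1  w5:0  w6:0 → peak 18
Job 1@2: w1:15  w2:15  w3:13  w4:1  w5:0  w6:0 → peak 15
Job 1@3: w1:15  w2:12  w3:13  w4:4  w5:0  w6:0 → peak 15
Job 1@4: w1:15  w2:12  w3:10  w4:4  w5:3  w6:0 → peak 15
Job 1@5: w1:15  w2:12  w3:10  w4:1  w5:3  w6:3 → peak 15
Best is Job 1@2, peak 15.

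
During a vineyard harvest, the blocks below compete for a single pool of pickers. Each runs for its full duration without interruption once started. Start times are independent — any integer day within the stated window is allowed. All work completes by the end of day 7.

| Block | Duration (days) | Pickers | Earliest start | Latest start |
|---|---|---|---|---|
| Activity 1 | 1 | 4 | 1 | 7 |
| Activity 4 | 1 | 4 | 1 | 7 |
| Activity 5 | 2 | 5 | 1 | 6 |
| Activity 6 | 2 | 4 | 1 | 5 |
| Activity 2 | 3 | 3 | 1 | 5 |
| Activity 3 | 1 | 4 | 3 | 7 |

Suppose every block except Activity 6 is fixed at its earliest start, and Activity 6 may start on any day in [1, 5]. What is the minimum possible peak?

Activity 6@1: d1:20  d2:12  d3:7  d4:0  d5:0  d6:0  d7:0 → peak 20
Activity 6@2: d1:16  d2:12  d3:11  d4:0  d5:0  d6:0  d7:0 → peak 16
Activity 6@3: d1:16  d2:8  d3:11  d4:4  d5:0  d6:0  d7:0 → peak 16
Activity 6@4: d1:16  d2:8  d3:7  d4:4  d5:4  d6:0  d7:0 → peak 16
Activity 6@5: d1:16  d2:8  d3:7  d4:0  d5:4  d6:4  d7:0 → peak 16
Best is Activity 6@2, peak 16.

16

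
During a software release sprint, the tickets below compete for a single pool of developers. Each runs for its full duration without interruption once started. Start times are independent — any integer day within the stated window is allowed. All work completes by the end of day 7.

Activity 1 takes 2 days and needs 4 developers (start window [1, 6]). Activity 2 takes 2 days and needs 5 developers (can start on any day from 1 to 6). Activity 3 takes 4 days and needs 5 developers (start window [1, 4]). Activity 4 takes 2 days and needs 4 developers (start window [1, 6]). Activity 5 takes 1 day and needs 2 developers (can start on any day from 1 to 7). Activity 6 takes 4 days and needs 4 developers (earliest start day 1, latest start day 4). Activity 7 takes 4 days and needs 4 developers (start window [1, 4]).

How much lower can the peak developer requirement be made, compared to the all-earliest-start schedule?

15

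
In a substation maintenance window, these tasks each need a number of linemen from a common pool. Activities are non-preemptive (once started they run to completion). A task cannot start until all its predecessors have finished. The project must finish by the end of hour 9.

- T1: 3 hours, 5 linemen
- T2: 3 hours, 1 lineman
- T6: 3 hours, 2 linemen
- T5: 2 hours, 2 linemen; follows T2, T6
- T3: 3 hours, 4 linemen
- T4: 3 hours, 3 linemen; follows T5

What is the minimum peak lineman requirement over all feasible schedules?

Early-start (T1@1, T2@1, T6@1, T5@4, T3@1, T4@6) gives peak 12: h1:12  h2:12  h3:12  h4:2  h5:2  h6:3  h7:3  h8:3  h9:0.
Shift T1→4, T4→7.
Schedule T1@4, T2@1, T6@1, T5@4, T3@1, T4@7: h1:7  h2:7  h3:7  h4:7  h5:7  h6:5  h7:3  h8:3  h9:3 — peak 7.

7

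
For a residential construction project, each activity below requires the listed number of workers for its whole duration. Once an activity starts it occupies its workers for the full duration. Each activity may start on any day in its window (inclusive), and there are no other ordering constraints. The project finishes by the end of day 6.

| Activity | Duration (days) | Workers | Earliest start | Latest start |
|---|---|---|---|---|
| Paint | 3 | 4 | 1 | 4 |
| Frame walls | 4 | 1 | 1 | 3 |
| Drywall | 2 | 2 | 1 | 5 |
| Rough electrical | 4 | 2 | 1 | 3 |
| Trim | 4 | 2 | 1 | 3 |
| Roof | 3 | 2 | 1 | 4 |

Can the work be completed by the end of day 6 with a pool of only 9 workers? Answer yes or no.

Schedule Paint@1, Frame walls@1, Drywall@1, Rough electrical@1, Trim@3, Roof@4: d1:9  d2:9  d3:9  d4:7  d5:4  d6:4 — peak 9 ≤ 9.

yes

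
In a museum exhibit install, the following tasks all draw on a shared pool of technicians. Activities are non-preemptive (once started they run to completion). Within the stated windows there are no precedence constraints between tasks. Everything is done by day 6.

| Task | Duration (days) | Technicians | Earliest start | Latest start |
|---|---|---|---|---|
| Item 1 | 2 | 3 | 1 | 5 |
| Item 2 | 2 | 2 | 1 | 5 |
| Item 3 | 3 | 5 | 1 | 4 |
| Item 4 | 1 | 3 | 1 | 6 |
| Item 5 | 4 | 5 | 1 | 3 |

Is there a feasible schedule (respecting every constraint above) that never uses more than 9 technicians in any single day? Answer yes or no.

no

The minimum achievable peak is 10; 9 < 10, so no feasible schedule stays within the cap.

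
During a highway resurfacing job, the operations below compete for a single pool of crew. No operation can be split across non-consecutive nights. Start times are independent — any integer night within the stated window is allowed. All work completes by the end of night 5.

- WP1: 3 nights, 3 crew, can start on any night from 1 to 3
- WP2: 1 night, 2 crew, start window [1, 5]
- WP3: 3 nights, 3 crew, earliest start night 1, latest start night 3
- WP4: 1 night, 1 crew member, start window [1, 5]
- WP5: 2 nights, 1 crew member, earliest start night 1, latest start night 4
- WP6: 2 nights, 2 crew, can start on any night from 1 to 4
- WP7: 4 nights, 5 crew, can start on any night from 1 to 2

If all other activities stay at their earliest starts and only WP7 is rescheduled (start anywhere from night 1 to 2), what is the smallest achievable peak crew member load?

14

WP7@1: n1:17  n2:14  n3:11  n4:5  n5:0 → peak 17
WP7@2: n1:12  n2:14  n3:11  n4:5  n5:5 → peak 14
Best is WP7@2, peak 14.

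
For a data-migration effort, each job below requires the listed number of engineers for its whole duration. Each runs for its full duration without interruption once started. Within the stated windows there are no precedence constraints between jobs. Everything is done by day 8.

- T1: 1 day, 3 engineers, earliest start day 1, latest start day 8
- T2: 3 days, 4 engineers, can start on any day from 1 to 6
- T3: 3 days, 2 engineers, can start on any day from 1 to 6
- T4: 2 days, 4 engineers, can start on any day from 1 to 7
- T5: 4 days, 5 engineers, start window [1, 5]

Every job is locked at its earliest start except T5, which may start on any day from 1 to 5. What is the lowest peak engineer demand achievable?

T5@1: d1:18  d2:15  d3:11  d4:5  d5:0  d6:0  d7:0  d8:0 → peak 18
T5@2: d1:13  d2:15  d3:11  d4:5  d5:5  d6:0  d7:0  d8:0 → peak 15
T5@3: d1:13  d2:10  d3:11  d4:5  d5:5  d6:5  d7:0  d8:0 → peak 13
T5@4: d1:13  d2:10  d3:6  d4:5  d5:5  d6:5  d7:5  d8:0 → peak 13
T5@5: d1:13  d2:10  d3:6  d4:0  d5:5  d6:5  d7:5  d8:5 → peak 13
Best is T5@3, peak 13.

13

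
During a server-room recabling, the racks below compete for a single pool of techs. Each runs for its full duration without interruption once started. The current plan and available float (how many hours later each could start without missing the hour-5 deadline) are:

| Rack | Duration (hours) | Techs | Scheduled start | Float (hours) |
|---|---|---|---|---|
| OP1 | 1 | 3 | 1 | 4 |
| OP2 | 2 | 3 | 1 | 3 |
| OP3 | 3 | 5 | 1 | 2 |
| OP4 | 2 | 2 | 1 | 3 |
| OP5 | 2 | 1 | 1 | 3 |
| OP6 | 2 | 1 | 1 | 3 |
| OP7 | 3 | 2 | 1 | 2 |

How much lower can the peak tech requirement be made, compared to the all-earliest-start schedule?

Early-start peak: h1:17  h2:14  h3:7  h4:0  h5:0 ⇒ 17.
Leveled (OP1@1, OP2@1, OP3@3, OP4@1, OP5@2, OP6@4, OP7@2): h1:8  h2:8  h3:8  h4:8  h5:6 ⇒ 8.
Reduction 17 − 8 = 9.

9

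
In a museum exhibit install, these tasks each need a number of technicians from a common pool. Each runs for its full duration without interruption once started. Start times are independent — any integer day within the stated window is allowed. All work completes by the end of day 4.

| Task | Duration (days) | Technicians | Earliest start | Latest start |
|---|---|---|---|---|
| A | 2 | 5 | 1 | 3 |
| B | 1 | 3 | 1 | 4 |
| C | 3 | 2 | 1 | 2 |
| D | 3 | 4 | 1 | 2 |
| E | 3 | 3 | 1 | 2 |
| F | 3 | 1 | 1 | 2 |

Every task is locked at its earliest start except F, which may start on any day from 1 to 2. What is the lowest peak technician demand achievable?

F@1: d1:18  d2:15  d3:10  d4:0 → peak 18
F@2: d1:17  d2:15  d3:10  d4:1 → peak 17
Best is F@2, peak 17.

17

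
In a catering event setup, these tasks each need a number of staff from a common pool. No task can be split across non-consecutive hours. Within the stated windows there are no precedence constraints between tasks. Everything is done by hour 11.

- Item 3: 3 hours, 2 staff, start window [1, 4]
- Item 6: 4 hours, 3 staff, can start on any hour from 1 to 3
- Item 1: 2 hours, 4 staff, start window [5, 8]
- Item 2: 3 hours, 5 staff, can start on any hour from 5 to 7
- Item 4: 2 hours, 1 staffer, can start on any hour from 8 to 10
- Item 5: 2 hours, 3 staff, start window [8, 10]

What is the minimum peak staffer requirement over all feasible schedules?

Early-start (Item 3@1, Item 6@1, Item 1@5, Item 2@5, Item 4@8, Item 5@8) gives peak 9: h1:5  h2:5  h3:5  h4:3  h5:9  h6:9  h7:5  h8:4  h9:4  h10:0  h11:0.
Shift Item 2→7, Item 4→10, Item 5→10.
Schedule Item 3@1, Item 6@1, Item 1@5, Item 2@7, Item 4@10, Item 5@10: h1:5  h2:5  h3:5  h4:3  h5:4  h6:4  h7:5  h8:5  h9:5  h10:4  h11:4 — peak 5.
Total staffer-hours = 49 over 11 hours ⇒ peak ≥ ⌈49/11⌉ = 5, so 5 is optimal.

5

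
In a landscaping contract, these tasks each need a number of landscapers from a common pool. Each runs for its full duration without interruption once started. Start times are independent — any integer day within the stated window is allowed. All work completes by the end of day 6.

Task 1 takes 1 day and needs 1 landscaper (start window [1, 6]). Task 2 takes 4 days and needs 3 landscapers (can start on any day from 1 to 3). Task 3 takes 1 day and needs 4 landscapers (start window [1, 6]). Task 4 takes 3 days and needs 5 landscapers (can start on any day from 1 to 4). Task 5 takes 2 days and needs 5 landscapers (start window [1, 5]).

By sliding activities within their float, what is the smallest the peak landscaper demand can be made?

Early-start (Task 1@1, Task 2@1, Task 3@1, Task 4@1, Task 5@1) gives peak 18: d1:18  d2:13  d3:8  d4:3  d5:0  d6:0.
Shift Task 4→2, Task 5→5.
Schedule Task 1@1, Task 2@1, Task 3@1, Task 4@2, Task 5@5: d1:8  d2:8  d3:8  d4:8  d5:5  d6:5 — peak 8.

8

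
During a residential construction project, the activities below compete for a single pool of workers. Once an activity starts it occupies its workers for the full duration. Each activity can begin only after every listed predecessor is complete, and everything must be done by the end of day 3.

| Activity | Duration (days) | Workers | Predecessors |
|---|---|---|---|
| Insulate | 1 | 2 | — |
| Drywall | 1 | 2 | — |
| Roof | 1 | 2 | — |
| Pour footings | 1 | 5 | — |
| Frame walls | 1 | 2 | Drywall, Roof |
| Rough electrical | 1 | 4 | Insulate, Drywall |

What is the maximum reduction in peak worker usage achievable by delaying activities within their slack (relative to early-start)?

5

Early-start peak: d1:11  d2:6  d3:0 ⇒ 11.
Leveled (Insulate@1, Drywall@1, Roof@1, Pour footings@2, Frame walls@3, Rough electrical@3): d1:6  d2:5  d3:6 ⇒ 6.
Reduction 11 − 6 = 5.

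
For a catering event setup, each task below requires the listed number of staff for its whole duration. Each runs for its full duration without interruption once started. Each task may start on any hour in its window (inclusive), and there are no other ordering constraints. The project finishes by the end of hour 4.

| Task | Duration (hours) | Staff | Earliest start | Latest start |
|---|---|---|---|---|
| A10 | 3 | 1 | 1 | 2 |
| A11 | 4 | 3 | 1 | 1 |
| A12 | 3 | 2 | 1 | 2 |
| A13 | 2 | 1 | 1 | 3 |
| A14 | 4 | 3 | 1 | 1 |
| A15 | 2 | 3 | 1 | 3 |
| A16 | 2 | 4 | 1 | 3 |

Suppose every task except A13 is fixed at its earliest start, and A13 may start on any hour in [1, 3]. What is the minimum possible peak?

16

A13@1: h1:17  h2:17  h3:9  h4:6 → peak 17
A13@2: h1:16  h2:17  h3:10  h4:6 → peak 17
A13@3: h1:16  h2:16  h3:10  h4:7 → peak 16
Best is A13@3, peak 16.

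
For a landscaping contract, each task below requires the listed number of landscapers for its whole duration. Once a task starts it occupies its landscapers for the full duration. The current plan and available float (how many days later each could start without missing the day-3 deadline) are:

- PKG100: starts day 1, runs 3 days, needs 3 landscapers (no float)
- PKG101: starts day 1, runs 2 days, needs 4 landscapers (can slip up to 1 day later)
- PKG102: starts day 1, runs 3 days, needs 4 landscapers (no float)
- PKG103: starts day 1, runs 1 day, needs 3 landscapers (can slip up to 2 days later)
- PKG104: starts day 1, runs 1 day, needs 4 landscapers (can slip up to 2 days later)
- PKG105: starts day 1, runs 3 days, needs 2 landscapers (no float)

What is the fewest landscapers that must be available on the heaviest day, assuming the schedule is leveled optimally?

Early-start (PKG100@1, PKG101@1, PKG102@1, PKG103@1, PKG104@1, PKG105@1) gives peak 20: d1:20  d2:13  d3:9.
Shift PKG104→3.
Schedule PKG100@1, PKG101@1, PKG102@1, PKG103@1, PKG104@3, PKG105@1: d1:16  d2:13  d3:13 — peak 16.
No arrangement of the 18 feasible schedules does better.

16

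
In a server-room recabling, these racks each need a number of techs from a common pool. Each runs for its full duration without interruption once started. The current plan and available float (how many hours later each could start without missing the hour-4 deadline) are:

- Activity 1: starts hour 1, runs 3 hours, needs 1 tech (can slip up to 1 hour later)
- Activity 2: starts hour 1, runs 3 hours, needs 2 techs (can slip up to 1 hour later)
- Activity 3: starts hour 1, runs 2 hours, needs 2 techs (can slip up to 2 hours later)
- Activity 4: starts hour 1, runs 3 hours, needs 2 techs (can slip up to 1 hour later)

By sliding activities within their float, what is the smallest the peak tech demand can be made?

7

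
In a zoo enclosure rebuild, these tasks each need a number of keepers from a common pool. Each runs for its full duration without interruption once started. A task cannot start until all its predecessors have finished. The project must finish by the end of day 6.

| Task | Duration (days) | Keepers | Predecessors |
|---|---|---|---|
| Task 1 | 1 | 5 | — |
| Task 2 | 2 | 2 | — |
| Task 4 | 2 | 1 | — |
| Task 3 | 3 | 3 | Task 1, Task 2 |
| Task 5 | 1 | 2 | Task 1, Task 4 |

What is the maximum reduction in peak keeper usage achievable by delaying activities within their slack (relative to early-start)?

3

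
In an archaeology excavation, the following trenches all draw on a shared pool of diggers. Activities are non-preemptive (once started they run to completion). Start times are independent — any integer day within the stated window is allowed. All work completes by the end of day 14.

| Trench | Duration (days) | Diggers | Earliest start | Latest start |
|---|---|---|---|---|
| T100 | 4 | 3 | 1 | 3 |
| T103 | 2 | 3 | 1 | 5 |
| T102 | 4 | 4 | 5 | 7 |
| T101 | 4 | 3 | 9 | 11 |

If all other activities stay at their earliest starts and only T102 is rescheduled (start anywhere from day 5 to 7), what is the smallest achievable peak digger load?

T102@5: d1:6  d2:6  d3:3  d4:3  d5:4  d6:4  d7:4  d8:4  d9:3  d10:3  d11:3  d12:3  d13:0  d14:0 → peak 6
T102@6: d1:6  d2:6  d3:3  d4:3  d5:0  d6:4  d7:4  d8:4  d9:7  d10:3  d11:3  d12:3  d13:0  d14:0 → peak 7
T102@7: d1:6  d2:6  d3:3  d4:3  d5:0  d6:0  d7:4  d8:4  d9:7  d10:7  d11:3  d12:3  d13:0  d14:0 → peak 7
Best is T102@5, peak 6.

6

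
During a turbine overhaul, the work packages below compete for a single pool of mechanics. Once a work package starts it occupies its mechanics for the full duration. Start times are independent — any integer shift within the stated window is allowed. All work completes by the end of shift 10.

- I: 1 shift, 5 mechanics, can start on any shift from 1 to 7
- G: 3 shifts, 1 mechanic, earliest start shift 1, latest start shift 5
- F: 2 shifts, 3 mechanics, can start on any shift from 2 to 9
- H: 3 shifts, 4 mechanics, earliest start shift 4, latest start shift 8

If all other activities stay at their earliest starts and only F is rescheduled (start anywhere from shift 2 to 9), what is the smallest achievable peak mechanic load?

6

F@2: s1:6  s2:4  s3:4  s4:4  s5:4  s6:4  s7:0  s8:0  s9:0  s10:0 → peak 6
F@3: s1:6  s2:1  s3:4  s4:7  s5:4  s6:4  s7:0  s8:0  s9:0  s10:0 → peak 7
F@4: s1:6  s2:1  s3:1  s4:7  s5:7  s6:4  s7:0  s8:0  s9:0  s10:0 → peak 7
F@5: s1:6  s2:1  s3:1  s4:4  s5:7  s6:7  s7:0  s8:0  s9:0  s10:0 → peak 7
F@6: s1:6  s2:1  s3:1  s4:4  s5:4  s6:7  s7:3  s8:0  s9:0  s10:0 → peak 7
F@7: s1:6  s2:1  s3:1  s4:4  s5:4  s6:4  s7:3  s8:3  s9:0  s10:0 → peak 6
F@8: s1:6  s2:1  s3:1  s4:4  s5:4  s6:4  s7:0  s8:3  s9:3  s10:0 → peak 6
F@9: s1:6  s2:1  s3:1  s4:4  s5:4  s6:4  s7:0  s8:0  s9:3  s10:3 → peak 6
Best is F@2, peak 6.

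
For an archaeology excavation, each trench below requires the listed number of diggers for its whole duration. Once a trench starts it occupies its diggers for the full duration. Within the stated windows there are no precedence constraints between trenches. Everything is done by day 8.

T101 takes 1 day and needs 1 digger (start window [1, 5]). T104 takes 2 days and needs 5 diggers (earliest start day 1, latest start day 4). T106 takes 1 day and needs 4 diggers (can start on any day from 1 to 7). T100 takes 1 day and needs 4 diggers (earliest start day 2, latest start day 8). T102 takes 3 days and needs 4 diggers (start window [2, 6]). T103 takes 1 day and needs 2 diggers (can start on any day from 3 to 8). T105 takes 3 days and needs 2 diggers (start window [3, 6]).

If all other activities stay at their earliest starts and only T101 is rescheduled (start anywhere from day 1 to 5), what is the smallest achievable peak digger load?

13

T101@1: d1:10  d2:13  d3:8  d4:6  d5:2  d6:0  d7:0  d8:0 → peak 13
T101@2: d1:9  d2:14  d3:8  d4:6  d5:2  d6:0  d7:0  d8:0 → peak 14
T101@3: d1:9  d2:13  d3:9  d4:6  d5:2  d6:0  d7:0  d8:0 → peak 13
T101@4: d1:9  d2:13  d3:8  d4:7  d5:2  d6:0  d7:0  d8:0 → peak 13
T101@5: d1:9  d2:13  d3:8  d4:6  d5:3  d6:0  d7:0  d8:0 → peak 13
Best is T101@1, peak 13.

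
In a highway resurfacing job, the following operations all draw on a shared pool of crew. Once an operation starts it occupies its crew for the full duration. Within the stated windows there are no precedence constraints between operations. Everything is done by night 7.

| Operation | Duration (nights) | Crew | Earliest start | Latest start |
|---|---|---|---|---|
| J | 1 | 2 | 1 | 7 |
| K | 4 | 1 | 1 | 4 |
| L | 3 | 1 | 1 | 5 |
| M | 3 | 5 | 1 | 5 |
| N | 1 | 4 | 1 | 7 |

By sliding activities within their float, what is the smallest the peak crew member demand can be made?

5

Early-start (J@1, K@1, L@1, M@1, N@1) gives peak 13: n1:13  n2:7  n3:7  n4:1  n5:0  n6:0  n7:0.
Shift M→5, N→4.
Schedule J@1, K@1, L@1, M@5, N@4: n1:4  n2:2  n3:2  n4:5  n5:5  n6:5  n7:5 — peak 5.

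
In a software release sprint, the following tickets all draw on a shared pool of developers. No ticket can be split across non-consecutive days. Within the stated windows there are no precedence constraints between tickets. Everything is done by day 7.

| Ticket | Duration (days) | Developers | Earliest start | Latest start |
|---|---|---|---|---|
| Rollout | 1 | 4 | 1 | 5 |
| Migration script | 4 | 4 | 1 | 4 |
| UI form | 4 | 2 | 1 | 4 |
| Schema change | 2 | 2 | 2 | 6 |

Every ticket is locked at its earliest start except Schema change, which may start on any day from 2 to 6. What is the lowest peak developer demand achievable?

Schema change@2: d1:10  d2:8  d3:8  d4:6  d5:0  d6:0  d7:0 → peak 10
Schema change@3: d1:10  d2:6  d3:8  d4:8  d5:0  d6:0  d7:0 → peak 10
Schema change@4: d1:10  d2:6  d3:6  d4:8  d5:2  d6:0  d7:0 → peak 10
Schema change@5: d1:10  d2:6  d3:6  d4:6  d5:2  d6:2  d7:0 → peak 10
Schema change@6: d1:10  d2:6  d3:6  d4:6  d5:0  d6:2  d7:2 → peak 10
Best is Schema change@2, peak 10.

10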